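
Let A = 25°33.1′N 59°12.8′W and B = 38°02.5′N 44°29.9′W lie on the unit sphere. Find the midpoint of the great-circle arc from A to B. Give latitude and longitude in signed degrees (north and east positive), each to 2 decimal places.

Central angle δ = 0.3077 rad. Interpolating on the sphere with fraction f = 0.5:
P = [sin((1−f)δ)·A + sin(fδ)·B] / sin δ = 0.5060·A + 0.5060·B in Cartesian coordinates,
giving P = (0.5179, -0.6715, 0.5300), i.e. latitude 32.01°, longitude -52.36°.

32.01°, -52.36°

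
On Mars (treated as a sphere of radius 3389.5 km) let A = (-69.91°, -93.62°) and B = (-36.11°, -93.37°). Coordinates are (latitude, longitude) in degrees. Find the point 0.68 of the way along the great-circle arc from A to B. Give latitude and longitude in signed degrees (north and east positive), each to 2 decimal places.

-46.93°, -93.41°

The central angle between A and B is δ = 0.5899 rad.
With f = 0.68, the slerp weights are sin((1−f)δ)/sin δ = 0.3373 and sin(fδ)/sin δ = 0.7019.
Weighted sum of the unit vectors: (0.3373)·(-0.0217,-0.3428,-0.9392) + (0.7019)·(-0.0475,-0.8065,-0.5893) = (-0.0407, -0.6817, -0.7305).
Converting back: φ = atan2(z, √(x²+y²)) = -46.93°, λ = atan2(y, x) = -93.41°.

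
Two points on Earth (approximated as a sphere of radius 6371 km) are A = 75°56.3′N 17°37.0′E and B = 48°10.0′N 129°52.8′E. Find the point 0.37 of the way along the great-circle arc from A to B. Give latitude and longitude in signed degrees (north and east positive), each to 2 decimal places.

74.86°, 94.12°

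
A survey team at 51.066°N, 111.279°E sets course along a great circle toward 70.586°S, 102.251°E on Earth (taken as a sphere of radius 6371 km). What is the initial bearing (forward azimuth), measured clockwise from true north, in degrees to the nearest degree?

With φ₁ = 0.8913, φ₂ = -1.2320, Δλ = -0.1576 rad, the forward-azimuth formula gives
θ = atan2( sin Δλ cos φ₂ , cos φ₁ sin φ₂ − sin φ₁ cos φ₂ cos Δλ ) = atan2(-0.0522, -0.8480) = -176.48°.
Adding 360° brings this into [0°, 360°): 184°.

184°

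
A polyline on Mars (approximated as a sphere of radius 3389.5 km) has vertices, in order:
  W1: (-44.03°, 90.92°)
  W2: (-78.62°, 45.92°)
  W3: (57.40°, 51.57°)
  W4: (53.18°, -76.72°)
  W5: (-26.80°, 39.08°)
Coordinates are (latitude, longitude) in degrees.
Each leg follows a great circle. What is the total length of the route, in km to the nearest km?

21460 km

Leg W1→W2: central angle 0.6734 rad, distance 2282.6 km.
Leg W2→W3: central angle 2.3747 rad, distance 8049.2 km.
Leg W3→W4: central angle 1.0766 rad, distance 3649.1 km.
Leg W4→W5: central angle 2.2065 rad, distance 7479.0 km.
Total: 2282.6 + 8049.2 + 3649.1 + 7479.0 ≈ 21460 km.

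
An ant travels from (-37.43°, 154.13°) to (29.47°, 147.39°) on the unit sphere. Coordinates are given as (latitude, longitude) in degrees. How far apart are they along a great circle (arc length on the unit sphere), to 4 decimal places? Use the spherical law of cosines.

1.1728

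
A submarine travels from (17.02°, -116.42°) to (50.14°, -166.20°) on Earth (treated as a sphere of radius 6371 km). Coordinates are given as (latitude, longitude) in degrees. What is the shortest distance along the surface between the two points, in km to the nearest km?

In radians: φ₁ = 0.2971, φ₂ = 0.8751, Δλ = -49.780° = -0.8688 rad.
Haversine: a = sin²(Δφ/2) + cos φ₁ cos φ₂ sin²(Δλ/2) = 0.0812 + (0.9562)(0.6409)(0.1771) = 0.18979.
Central angle c = 2·arcsin(√a) = 0.90153 rad.
Distance = R·c = 6371 × 0.9015 ≈ 5744 km.

5744 km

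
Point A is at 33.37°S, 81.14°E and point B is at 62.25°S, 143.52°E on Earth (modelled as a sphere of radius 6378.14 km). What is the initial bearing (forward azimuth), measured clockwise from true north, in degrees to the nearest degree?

Δλ = 62.380° = 1.0887 rad.
y = sin Δλ · cos φ₂ = (0.8860)(0.4656) = 0.4126
x = cos φ₁ sin φ₂ − sin φ₁ cos φ₂ cos Δλ = (0.8351)(-0.8850) − (-0.5500)(0.4656)(0.4636) = -0.6204
θ = atan2(y, x) = 146.37°, so the bearing is 146°.

146°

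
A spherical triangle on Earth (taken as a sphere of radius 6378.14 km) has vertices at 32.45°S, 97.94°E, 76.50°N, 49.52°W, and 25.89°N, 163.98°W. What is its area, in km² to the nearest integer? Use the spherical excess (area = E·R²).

92870995 km²

Side lengths (central angles): a = 1.2264, b = 1.9188, c = 2.3293 rad; semiperimeter s = 2.7372.
By l'Huilier's theorem, tan(E/4) = √[tan(s/2) tan((s−a)/2) tan((s−b)/2) tan((s−c)/2)], giving spherical excess E = 2.2829 rad.
Area = E·R² = 2.2829 × (6378.14)² ≈ 92870995 km².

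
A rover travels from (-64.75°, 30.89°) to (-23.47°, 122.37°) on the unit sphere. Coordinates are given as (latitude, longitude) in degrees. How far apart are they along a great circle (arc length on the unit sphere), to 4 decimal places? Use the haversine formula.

Let φ₁ = -1.1301 rad, φ₂ = -0.4096 rad, and Δλ = 1.5966 rad.
Haversine: a = sin²(Δφ/2) + cos φ₁ cos φ₂ sin²(Δλ/2) = 0.1243 + (0.4266)(0.9173)(0.5129) = 0.32494.
Central angle c = 2·arcsin(√a) = 1.21311 rad.
On the unit sphere the arc length equals the central angle: 1.2131.

1.2131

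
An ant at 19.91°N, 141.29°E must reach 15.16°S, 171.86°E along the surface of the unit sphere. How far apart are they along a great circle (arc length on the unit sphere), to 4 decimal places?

0.8061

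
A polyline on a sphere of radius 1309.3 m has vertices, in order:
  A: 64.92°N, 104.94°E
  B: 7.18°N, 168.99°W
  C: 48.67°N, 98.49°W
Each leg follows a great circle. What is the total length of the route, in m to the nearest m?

3510 m

Leg A→B: central angle 1.4283 rad, distance 1870.1 m.
Leg B→C: central angle 1.2529 rad, distance 1640.4 m.
Total: 1870.1 + 1640.4 ≈ 3510 m.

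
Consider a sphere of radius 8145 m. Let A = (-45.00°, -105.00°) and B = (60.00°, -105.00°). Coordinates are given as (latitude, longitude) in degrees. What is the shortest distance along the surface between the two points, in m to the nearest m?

14926 m

In radians: φ₁ = -0.7854, φ₂ = 1.0472, Δλ = 0.000° = 0.0000 rad.
cos c = sin φ₁ sin φ₂ + cos φ₁ cos φ₂ cos Δλ = (-0.7071)(0.8660) + (0.7071)(0.5000)(1.0000) = -0.25882,
so c = arccos(-0.25882) = 1.83260 rad.
Distance = R·c = 8145 × 1.8326 ≈ 14926 m.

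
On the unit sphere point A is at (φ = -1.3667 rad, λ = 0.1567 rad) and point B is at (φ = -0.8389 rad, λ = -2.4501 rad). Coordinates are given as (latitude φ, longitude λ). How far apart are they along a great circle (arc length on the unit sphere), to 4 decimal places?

0.9123

In radians: φ₁ = -1.3667, φ₂ = -0.8389, Δλ = -149.359° = -2.6068 rad.
Haversine: a = sin²(Δφ/2) + cos φ₁ cos φ₂ sin²(Δλ/2) = 0.0680 + (0.2027)(0.6683)(0.9302) = 0.19403.
Central angle c = 2·arcsin(√a) = 0.91230 rad.
On the unit sphere the arc length equals the central angle: 0.9123.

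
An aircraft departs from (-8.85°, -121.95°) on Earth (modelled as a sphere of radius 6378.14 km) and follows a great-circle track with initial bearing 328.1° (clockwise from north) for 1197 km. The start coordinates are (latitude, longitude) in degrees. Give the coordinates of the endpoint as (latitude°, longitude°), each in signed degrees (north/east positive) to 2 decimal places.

0.31°, -127.61°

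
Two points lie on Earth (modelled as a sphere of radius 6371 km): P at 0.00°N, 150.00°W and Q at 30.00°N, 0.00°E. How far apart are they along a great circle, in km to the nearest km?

15411 km

Let φ₁ = 0.0000 rad, φ₂ = 0.5236 rad, and Δλ = 2.6180 rad.
Haversine: a = sin²(Δφ/2) + cos φ₁ cos φ₂ sin²(Δλ/2) = 0.0670 + (1.0000)(0.8660)(0.9330) = 0.87500.
Central angle c = 2·arcsin(√a) = 2.41886 rad.
Distance = R·c = 6371 × 2.4189 ≈ 15411 km.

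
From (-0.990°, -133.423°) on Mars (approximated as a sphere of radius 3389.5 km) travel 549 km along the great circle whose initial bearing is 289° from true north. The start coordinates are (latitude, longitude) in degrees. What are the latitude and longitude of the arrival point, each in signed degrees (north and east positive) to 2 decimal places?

2.03°, -142.20°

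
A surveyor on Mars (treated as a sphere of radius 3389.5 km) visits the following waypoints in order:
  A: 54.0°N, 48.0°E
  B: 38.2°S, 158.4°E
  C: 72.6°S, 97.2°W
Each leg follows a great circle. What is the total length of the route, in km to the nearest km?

11198 km

Leg A→B: central angle 2.2934 rad, distance 7773.4 km.
Leg B→C: central angle 1.0102 rad, distance 3424.2 km.
Total: 7773.4 + 3424.2 ≈ 11198 km.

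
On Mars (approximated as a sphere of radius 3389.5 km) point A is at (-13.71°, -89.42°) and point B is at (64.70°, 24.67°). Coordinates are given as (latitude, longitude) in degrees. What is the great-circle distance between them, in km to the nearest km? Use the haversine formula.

In radians: φ₁ = -0.2393, φ₂ = 1.1292, Δλ = 114.090° = 1.9912 rad.
Haversine: a = sin²(Δφ/2) + cos φ₁ cos φ₂ sin²(Δλ/2) = 0.3995 + (0.9715)(0.4274)(0.7041) = 0.69187.
Central angle c = 2·arcsin(√a) = 1.96464 rad.
Distance = R·c = 3389.5 × 1.9646 ≈ 6659 km.

6659 km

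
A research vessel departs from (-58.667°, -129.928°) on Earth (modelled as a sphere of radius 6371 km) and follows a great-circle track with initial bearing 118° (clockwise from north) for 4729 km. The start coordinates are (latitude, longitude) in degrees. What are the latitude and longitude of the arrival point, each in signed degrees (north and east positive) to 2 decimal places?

-52.61°, -50.57°

Angular distance δ = d/R = 4729/6371 = 0.74227 rad; initial bearing θ = 2.0595 rad.
sin φ₂ = sin φ₁ cos δ + cos φ₁ sin δ cos θ = (-0.8542)(0.7369) + (0.5200)(0.6760)(-0.4695) = -0.7945, so φ₂ = -52.61°.
Δλ = atan2(sin θ sin δ cos φ₁, cos δ − sin φ₁ sin φ₂) = atan2(0.3104, 0.0583) = 79.358°.
λ₂ = -129.928° + 79.358° = -50.57°.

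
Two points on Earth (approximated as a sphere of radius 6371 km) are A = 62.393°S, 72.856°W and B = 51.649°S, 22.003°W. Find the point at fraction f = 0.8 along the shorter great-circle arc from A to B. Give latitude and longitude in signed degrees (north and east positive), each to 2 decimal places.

-55.25°, -29.55°

The central angle between A and B is δ = 0.5023 rad.
With f = 0.8, the slerp weights are sin((1−f)δ)/sin δ = 0.2083 and sin(fδ)/sin δ = 0.8124.
Weighted sum of the unit vectors: (0.2083)·(0.1366,-0.4428,-0.8861) + (0.8124)·(0.5753,-0.2325,-0.7842) = (0.4958, -0.2811, -0.8217).
Converting back: φ = atan2(z, √(x²+y²)) = -55.25°, λ = atan2(y, x) = -29.55°.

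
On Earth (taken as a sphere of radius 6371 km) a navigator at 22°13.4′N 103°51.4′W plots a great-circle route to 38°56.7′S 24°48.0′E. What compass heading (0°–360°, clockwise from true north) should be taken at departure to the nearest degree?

123°

Δλ = 128.657° = 2.2455 rad.
y = sin Δλ · cos φ₂ = (0.7809)(0.7777) = 0.6073
x = cos φ₁ sin φ₂ − sin φ₁ cos φ₂ cos Δλ = (0.9257)(-0.6286) − (0.3782)(0.7777)(-0.6247) = -0.3981
θ = atan2(y, x) = 123.25°, so the bearing is 123°.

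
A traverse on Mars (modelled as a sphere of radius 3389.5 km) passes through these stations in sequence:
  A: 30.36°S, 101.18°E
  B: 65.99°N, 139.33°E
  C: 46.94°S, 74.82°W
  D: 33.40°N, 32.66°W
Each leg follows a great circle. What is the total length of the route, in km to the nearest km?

20311 km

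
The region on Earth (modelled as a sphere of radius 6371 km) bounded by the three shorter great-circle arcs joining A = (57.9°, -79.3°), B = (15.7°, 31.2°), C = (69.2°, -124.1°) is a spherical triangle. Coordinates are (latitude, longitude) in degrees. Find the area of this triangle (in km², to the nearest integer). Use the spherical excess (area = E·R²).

15178804 km²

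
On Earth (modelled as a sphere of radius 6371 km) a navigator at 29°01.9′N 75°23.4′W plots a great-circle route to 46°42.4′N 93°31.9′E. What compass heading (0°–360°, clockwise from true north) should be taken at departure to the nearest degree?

8°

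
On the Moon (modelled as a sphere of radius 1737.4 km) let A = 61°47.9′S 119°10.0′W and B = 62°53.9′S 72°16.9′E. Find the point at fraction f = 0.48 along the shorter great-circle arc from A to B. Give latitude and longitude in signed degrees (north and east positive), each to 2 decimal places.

-86.58°, -174.62°

Central angle δ = 0.9600 rad. Interpolating on the sphere with fraction f = 0.48:
P = [sin((1−f)δ)·A + sin(fδ)·B] / sin δ = 0.5844·A + 0.5428·B in Cartesian coordinates,
giving P = (-0.0593, -0.0056, -0.9982), i.e. latitude -86.58°, longitude -174.62°.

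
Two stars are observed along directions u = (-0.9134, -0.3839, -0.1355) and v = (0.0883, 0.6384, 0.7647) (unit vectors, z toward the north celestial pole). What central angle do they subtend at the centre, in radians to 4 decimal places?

2.0145 rad

u·v = -0.4294; |u| = 1.0000, |v| = 1.0001.
cos θ = (u·v)/(|u||v|) = -0.4293, so θ = 2.0145 rad.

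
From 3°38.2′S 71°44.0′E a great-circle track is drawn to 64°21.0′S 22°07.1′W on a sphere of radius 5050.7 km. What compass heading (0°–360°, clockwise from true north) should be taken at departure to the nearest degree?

Δλ = -93.852° = -1.6380 rad.
y = sin Δλ · cos φ₂ = (-0.9977)(0.4329) = -0.4319
x = cos φ₁ sin φ₂ − sin φ₁ cos φ₂ cos Δλ = (0.9980)(-0.9015) − (-0.0634)(0.4329)(-0.0672) = -0.9015
θ = atan2(y, x) = -154.40°; adding 360° gives 206°.

206°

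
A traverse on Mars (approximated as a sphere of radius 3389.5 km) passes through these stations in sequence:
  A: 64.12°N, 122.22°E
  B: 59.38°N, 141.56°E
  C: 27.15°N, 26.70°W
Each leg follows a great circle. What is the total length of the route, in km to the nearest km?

Leg A→B: central angle 0.1789 rad, distance 606.5 km.
Leg B→C: central angle 1.6219 rad, distance 5497.3 km.
Total: 606.5 + 5497.3 ≈ 6104 km.

6104 km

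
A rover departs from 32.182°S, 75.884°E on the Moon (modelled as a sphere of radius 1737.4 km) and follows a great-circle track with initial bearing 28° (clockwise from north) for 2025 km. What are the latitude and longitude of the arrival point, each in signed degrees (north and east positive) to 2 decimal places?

28.47°, 105.28°

Angular distance δ = d/R = 2025/1737.4 = 1.16553 rad; initial bearing θ = 0.4887 rad.
sin φ₂ = sin φ₁ cos δ + cos φ₁ sin δ cos θ = (-0.5326)(0.3943) + (0.8464)(0.9190)(0.8829) = 0.4768, so φ₂ = 28.47°.
Δλ = atan2(sin θ sin δ cos φ₁, cos δ − sin φ₁ sin φ₂) = atan2(0.3652, 0.6482) = 29.395°.
λ₂ = 75.884° + 29.395° = 105.28°.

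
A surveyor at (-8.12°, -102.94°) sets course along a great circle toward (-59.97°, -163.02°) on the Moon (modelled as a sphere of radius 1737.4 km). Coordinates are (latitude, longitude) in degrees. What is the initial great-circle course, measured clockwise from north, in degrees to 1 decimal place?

207.8°

Δλ = -60.080° = -1.0486 rad.
y = sin Δλ · cos φ₂ = (-0.8667)(0.5005) = -0.4338
x = cos φ₁ sin φ₂ − sin φ₁ cos φ₂ cos Δλ = (0.9900)(-0.8658) − (-0.1412)(0.5005)(0.4988) = -0.8218
θ = atan2(y, x) = -152.18°; adding 360° gives 207.8°.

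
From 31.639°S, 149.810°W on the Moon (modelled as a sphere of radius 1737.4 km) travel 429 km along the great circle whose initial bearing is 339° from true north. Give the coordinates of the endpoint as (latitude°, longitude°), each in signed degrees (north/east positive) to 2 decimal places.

Angular distance δ = d/R = 429/1737.4 = 0.24692 rad; initial bearing θ = 5.9167 rad.
sin φ₂ = sin φ₁ cos δ + cos φ₁ sin δ cos θ = (-0.5246)(0.9697) + (0.8514)(0.2444)(0.9336) = -0.3144, so φ₂ = -18.32°.
Δλ = atan2(sin θ sin δ cos φ₁, cos δ − sin φ₁ sin φ₂) = atan2(-0.0746, 0.8048) = -5.294°.
λ₂ = -149.810° − 5.294° = -155.10°.

-18.32°, -155.10°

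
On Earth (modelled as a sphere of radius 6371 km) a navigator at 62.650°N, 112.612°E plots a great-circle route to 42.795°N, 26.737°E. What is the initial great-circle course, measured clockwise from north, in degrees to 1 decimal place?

289.9°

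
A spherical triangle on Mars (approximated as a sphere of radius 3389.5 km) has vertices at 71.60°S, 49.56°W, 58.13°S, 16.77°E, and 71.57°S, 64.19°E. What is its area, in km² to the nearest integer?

Side lengths (central angles): a = 0.4062, b = 0.5355, c = 0.5100 rad; semiperimeter s = 0.7258.
By l'Huilier's theorem, tan(E/4) = √[tan(s/2) tan((s−a)/2) tan((s−b)/2) tan((s−c)/2)], giving spherical excess E = 0.1006 rad.
Area = E·R² = 0.1006 × (3389.5)² ≈ 1156066 km².

1156066 km²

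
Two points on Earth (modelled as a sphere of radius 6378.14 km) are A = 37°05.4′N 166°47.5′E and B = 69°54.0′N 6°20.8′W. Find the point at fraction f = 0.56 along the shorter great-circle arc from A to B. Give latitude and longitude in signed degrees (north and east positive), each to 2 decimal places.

77.78°, 159.17°

Central angle δ = 1.2722 rad. Interpolating on the sphere with fraction f = 0.56:
P = [sin((1−f)δ)·A + sin(fδ)·B] / sin δ = 0.5556·A + 0.6839·B in Cartesian coordinates,
giving P = (-0.1978, 0.0753, 0.9773), i.e. latitude 77.78°, longitude 159.17°.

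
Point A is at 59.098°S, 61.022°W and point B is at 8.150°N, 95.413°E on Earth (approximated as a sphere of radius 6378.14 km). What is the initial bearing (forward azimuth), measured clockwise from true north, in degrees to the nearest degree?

151°

Δλ = 156.435° = 2.7303 rad.
y = sin Δλ · cos φ₂ = (0.3998)(0.9899) = 0.3958
x = cos φ₁ sin φ₂ − sin φ₁ cos φ₂ cos Δλ = (0.5136)(0.1418) − (-0.8580)(0.9899)(-0.9166) = -0.7057
θ = atan2(y, x) = 150.72°, so the bearing is 151°.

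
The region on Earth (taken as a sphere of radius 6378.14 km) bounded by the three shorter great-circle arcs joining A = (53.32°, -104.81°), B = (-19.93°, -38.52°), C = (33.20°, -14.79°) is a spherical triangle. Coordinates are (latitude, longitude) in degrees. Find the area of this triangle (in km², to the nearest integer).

28594413 km²

Side lengths (central angles): a = 1.0081, b = 1.1164, c = 1.6184 rad; semiperimeter s = 1.8714.
By l'Huilier's theorem, tan(E/4) = √[tan(s/2) tan((s−a)/2) tan((s−b)/2) tan((s−c)/2)], giving spherical excess E = 0.7029 rad.
Area = E·R² = 0.7029 × (6378.14)² ≈ 28594413 km².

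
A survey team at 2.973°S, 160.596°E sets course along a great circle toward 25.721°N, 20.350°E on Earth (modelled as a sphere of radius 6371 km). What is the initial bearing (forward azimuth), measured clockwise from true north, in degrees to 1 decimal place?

Δλ = -140.246° = -2.4478 rad.
y = sin Δλ · cos φ₂ = (-0.6395)(0.9009) = -0.5761
x = cos φ₁ sin φ₂ − sin φ₁ cos φ₂ cos Δλ = (0.9987)(0.4340) − (-0.0519)(0.9009)(-0.7688) = 0.3975
θ = atan2(y, x) = -55.40°; adding 360° gives 304.6°.

304.6°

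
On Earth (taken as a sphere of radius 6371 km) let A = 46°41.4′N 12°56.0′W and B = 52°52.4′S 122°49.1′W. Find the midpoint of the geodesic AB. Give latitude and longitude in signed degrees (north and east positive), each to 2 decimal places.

-5.35°, -62.67°

The central angle between A and B is δ = 2.3760 rad.
With f = 0.5, the slerp weights are sin((1−f)δ)/sin δ = 1.3387 and sin(fδ)/sin δ = 1.3387.
Weighted sum of the unit vectors: (1.3387)·(0.6685,-0.1535,0.7277) + (1.3387)·(-0.3271,-0.5072,-0.7973) = (0.4570, -0.8845, -0.0932).
Converting back: φ = atan2(z, √(x²+y²)) = -5.35°, λ = atan2(y, x) = -62.67°.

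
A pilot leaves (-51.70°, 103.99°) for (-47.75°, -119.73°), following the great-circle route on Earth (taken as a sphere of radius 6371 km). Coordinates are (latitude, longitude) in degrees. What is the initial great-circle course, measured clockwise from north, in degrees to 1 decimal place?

151.1°

With φ₁ = -0.9023, φ₂ = -0.8334, Δλ = 2.3785 rad, the forward-azimuth formula gives
θ = atan2( sin Δλ cos φ₂ , cos φ₁ sin φ₂ − sin φ₁ cos φ₂ cos Δλ ) = atan2(0.4647, -0.8401) = 151.05°.
So the initial bearing is 151.1°.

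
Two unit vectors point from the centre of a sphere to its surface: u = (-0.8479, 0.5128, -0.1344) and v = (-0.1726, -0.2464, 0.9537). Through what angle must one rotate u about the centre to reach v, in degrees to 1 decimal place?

u·v = -0.1082; |u| = 1.0000, |v| = 1.0000.
cos θ = (u·v)/(|u||v|) = -0.1082, so θ = 96.2°.

96.2°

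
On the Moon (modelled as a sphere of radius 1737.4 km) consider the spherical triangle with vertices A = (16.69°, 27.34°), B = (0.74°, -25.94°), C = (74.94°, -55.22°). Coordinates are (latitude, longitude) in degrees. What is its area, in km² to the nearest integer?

Side lengths (central angles): a = 1.3294, b = 1.2561, c = 0.9565 rad; semiperimeter s = 1.7710.
By l'Huilier's theorem, tan(E/4) = √[tan(s/2) tan((s−a)/2) tan((s−b)/2) tan((s−c)/2)], giving spherical excess E = 0.6992 rad.
Area = E·R² = 0.6992 × (1737.4)² ≈ 2110430 km².

2110430 km²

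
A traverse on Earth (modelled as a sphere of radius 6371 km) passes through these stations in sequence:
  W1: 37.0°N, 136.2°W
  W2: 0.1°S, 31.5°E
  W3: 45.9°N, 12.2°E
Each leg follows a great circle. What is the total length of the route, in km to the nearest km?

Leg W1→W2: central angle 2.4676 rad, distance 15721.2 km.
Leg W2→W3: central angle 0.8559 rad, distance 5452.9 km.
Total: 15721.2 + 5452.9 ≈ 21174 km.

21174 km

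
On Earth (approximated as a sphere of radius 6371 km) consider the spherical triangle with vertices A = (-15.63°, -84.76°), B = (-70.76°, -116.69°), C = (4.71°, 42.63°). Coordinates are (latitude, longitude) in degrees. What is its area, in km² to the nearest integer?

73179949 km²

Side lengths (central angles): a = 1.9658, b = 2.2205, c = 1.0196 rad; semiperimeter s = 2.6029.
By l'Huilier's theorem, tan(E/4) = √[tan(s/2) tan((s−a)/2) tan((s−b)/2) tan((s−c)/2)], giving spherical excess E = 1.8029 rad.
Area = E·R² = 1.8029 × (6371)² ≈ 73179949 km².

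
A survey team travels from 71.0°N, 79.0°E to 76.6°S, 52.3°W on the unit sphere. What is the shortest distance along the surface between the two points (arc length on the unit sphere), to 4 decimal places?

In radians: φ₁ = 1.2392, φ₂ = -1.3369, Δλ = -131.300° = -2.2916 rad.
cos c = sin φ₁ sin φ₂ + cos φ₁ cos φ₂ cos Δλ = (0.9455)(-0.9728) + (0.3256)(0.2317)(-0.6600) = -0.96957,
so c = arccos(-0.96957) = 2.89428 rad.
On the unit sphere the arc length equals the central angle: 2.8943.

2.8943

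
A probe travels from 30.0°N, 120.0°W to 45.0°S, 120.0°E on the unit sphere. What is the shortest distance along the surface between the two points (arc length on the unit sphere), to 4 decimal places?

2.2913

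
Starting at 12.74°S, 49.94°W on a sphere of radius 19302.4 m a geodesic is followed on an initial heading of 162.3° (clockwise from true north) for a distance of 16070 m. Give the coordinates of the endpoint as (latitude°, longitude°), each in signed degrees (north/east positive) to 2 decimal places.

-56.69°, -25.77°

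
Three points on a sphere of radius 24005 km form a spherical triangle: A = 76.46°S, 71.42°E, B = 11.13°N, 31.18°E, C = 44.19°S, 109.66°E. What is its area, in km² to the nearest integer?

Side lengths (central angles): a = 1.5648, b = 0.6275, c = 1.5831 rad; semiperimeter s = 1.8877.
By l'Huilier's theorem, tan(E/4) = √[tan(s/2) tan((s−a)/2) tan((s−b)/2) tan((s−c)/2)], giving spherical excess E = 0.6293 rad.
Area = E·R² = 0.6293 × (24005)² ≈ 362611947 km².

362611947 km²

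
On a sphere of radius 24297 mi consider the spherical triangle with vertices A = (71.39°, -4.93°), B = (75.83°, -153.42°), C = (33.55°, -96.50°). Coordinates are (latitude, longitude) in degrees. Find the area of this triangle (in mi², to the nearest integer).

154611929 mi²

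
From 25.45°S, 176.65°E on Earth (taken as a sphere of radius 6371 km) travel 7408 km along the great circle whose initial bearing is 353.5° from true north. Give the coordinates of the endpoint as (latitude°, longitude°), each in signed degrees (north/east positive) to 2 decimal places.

Angular distance δ = d/R = 7408/6371 = 1.16277 rad; initial bearing θ = 6.1697 rad.
sin φ₂ = sin φ₁ cos δ + cos φ₁ sin δ cos θ = (-0.4297)(0.3968) + (0.9030)(0.9179)(0.9936) = 0.6530, so φ₂ = 40.77°.
Δλ = atan2(sin θ sin δ cos φ₁, cos δ − sin φ₁ sin φ₂) = atan2(-0.0938, 0.6774) = -7.886°.
λ₂ = 176.650° − 7.886° = 168.76°.

40.77°, 168.76°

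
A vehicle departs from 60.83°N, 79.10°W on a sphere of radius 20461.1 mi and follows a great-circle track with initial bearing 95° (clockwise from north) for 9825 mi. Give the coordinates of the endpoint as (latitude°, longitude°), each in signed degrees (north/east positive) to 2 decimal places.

Angular distance δ = d/R = 9825/20461.1 = 0.48018 rad; initial bearing θ = 1.6581 rad.
sin φ₂ = sin φ₁ cos δ + cos φ₁ sin δ cos θ = (0.8732)(0.8869) + (0.4874)(0.4619)(-0.0872) = 0.7548, so φ₂ = 49.01°.
Δλ = atan2(sin θ sin δ cos φ₁, cos δ − sin φ₁ sin φ₂) = atan2(0.2243, 0.2278) = 44.552°.
λ₂ = -79.100° + 44.552° = -34.55°.

49.01°, -34.55°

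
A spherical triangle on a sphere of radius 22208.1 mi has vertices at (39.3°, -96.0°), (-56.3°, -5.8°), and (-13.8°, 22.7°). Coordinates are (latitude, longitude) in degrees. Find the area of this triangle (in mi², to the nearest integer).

Side lengths (central angles): a = 0.8339, b = 2.1083, c = 2.1276 rad; semiperimeter s = 2.5349.
By l'Huilier's theorem, tan(E/4) = √[tan(s/2) tan((s−a)/2) tan((s−b)/2) tan((s−c)/2)], giving spherical excess E = 1.5342 rad.
Area = E·R² = 1.5342 × (22208.1)² ≈ 756642546 mi².

756642546 mi²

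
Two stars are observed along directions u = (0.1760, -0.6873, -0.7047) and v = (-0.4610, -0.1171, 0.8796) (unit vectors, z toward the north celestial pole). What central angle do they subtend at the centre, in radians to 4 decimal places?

2.2402 rad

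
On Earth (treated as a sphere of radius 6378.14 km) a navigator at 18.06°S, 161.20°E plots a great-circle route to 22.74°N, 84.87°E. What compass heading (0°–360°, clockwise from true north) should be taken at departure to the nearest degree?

With φ₁ = -0.3152, φ₂ = 0.3969, Δλ = -1.3322 rad, the forward-azimuth formula gives
θ = atan2( sin Δλ cos φ₂ , cos φ₁ sin φ₂ − sin φ₁ cos φ₂ cos Δλ ) = atan2(-0.8961, 0.4351) = -64.10°.
Adding 360° brings this into [0°, 360°): 296°.

296°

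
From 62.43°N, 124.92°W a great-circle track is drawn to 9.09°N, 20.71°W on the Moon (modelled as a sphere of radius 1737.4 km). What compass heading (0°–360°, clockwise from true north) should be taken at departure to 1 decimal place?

73.3°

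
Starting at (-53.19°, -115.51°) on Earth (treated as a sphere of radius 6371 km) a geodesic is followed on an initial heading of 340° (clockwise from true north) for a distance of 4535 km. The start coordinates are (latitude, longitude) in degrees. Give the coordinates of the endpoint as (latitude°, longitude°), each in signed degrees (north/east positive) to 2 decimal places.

Angular distance δ = d/R = 4535/6371 = 0.71182 rad; initial bearing θ = 5.9341 rad.
sin φ₂ = sin φ₁ cos δ + cos φ₁ sin δ cos θ = (-0.8006)(0.7572) + (0.5992)(0.6532)(0.9397) = -0.2384, so φ₂ = -13.79°.
Δλ = atan2(sin θ sin δ cos φ₁, cos δ − sin φ₁ sin φ₂) = atan2(-0.1339, 0.5663) = -13.300°.
λ₂ = -115.510° − 13.300° = -128.81°.

-13.79°, -128.81°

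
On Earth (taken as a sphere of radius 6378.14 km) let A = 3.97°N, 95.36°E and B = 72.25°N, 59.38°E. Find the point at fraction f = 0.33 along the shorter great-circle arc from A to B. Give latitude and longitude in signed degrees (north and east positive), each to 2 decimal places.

27.21°, 90.47°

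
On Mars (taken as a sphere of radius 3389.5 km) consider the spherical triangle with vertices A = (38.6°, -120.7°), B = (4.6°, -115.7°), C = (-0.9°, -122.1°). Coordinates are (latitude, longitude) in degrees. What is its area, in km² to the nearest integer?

Side lengths (central angles): a = 0.1472, b = 0.6898, c = 0.5987 rad; semiperimeter s = 0.7178.
By l'Huilier's theorem, tan(E/4) = √[tan(s/2) tan((s−a)/2) tan((s−b)/2) tan((s−c)/2)], giving spherical excess E = 0.0384 rad.
Area = E·R² = 0.0384 × (3389.5)² ≈ 440999 km².

440999 km²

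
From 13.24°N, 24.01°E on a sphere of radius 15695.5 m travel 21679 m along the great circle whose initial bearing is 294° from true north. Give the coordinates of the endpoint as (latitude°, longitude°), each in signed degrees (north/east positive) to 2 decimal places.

25.59°, -60.14°

Angular distance δ = d/R = 21679/15695.5 = 1.38122 rad; initial bearing θ = 5.1313 rad.
sin φ₂ = sin φ₁ cos δ + cos φ₁ sin δ cos θ = (0.2290)(0.1884) + (0.9734)(0.9821)(0.4067) = 0.4320, so φ₂ = 25.59°.
Δλ = atan2(sin θ sin δ cos φ₁, cos δ − sin φ₁ sin φ₂) = atan2(-0.8733, 0.0895) = -84.149°.
λ₂ = 24.010° − 84.149° = -60.14°.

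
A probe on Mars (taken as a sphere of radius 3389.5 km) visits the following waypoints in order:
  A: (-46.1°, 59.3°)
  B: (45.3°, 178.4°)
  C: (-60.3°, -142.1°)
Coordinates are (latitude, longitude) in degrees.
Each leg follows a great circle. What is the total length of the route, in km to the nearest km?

14726 km

Leg A→B: central angle 2.4179 rad, distance 8195.5 km.
Leg B→C: central angle 1.9268 rad, distance 6530.8 km.
Total: 8195.5 + 6530.8 ≈ 14726 km.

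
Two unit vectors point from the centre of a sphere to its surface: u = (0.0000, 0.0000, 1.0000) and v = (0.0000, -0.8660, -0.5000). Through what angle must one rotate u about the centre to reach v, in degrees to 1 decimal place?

120.0°

u·v = -0.5000; |u| = 1.0000, |v| = 1.0000.
cos θ = (u·v)/(|u||v|) = -0.5000, so θ = 120.0°.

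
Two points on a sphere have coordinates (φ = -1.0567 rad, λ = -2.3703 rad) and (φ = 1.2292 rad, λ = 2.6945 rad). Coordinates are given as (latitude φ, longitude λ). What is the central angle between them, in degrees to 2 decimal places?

139.78°

In radians: φ₁ = -1.0567, φ₂ = 1.2292, Δλ = -69.808° = -1.2184 rad.
Haversine: a = sin²(Δφ/2) + cos φ₁ cos φ₂ sin²(Δλ/2) = 0.8278 + (0.4917)(0.3350)(0.3274) = 0.88178.
Central angle c = 2·arcsin(√a) = 2.43962 rad.
So the angular separation is 139.78°.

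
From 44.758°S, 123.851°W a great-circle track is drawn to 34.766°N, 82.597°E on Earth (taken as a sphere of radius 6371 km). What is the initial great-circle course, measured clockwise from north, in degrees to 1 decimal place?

252.8°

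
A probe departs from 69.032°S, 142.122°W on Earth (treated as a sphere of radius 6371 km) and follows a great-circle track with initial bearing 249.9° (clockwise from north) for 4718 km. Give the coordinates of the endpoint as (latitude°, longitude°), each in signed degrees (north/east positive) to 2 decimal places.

Angular distance δ = d/R = 4718/6371 = 0.74054 rad; initial bearing θ = 4.3616 rad.
sin φ₂ = sin φ₁ cos δ + cos φ₁ sin δ cos θ = (-0.9338)(0.7381) + (0.3578)(0.6747)(-0.3437) = -0.7722, so φ₂ = -50.55°.
Δλ = atan2(sin θ sin δ cos φ₁, cos δ − sin φ₁ sin φ₂) = atan2(-0.2267, 0.0170) = -85.702°.
λ₂ = -142.122° − 85.702° = -227.82° → 132.18° after wrapping to (−180°, 180°].

-50.55°, 132.18°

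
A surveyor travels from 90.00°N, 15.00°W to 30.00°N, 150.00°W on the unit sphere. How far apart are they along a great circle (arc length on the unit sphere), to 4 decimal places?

1.0472

In radians: φ₁ = 1.5708, φ₂ = 0.5236, Δλ = -135.000° = -2.3562 rad.
cos c = sin φ₁ sin φ₂ + cos φ₁ cos φ₂ cos Δλ = (1.0000)(0.5000) + (0.0000)(0.8660)(-0.7071) = 0.50000,
so c = arccos(0.50000) = 1.04720 rad.
On the unit sphere the arc length equals the central angle: 1.0472.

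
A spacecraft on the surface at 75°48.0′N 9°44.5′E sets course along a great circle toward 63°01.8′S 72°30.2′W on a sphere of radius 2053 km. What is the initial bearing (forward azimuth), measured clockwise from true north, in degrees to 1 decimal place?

238.3°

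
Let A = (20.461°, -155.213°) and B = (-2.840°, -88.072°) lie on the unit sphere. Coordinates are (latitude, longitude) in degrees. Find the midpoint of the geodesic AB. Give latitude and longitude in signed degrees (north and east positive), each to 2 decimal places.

10.54°, -120.43°

Central angle δ = 1.2173 rad. Interpolating on the sphere with fraction f = 0.5:
P = [sin((1−f)δ)·A + sin(fδ)·B] / sin δ = 0.6094·A + 0.6094·B in Cartesian coordinates,
giving P = (-0.4979, -0.8477, 0.1828), i.e. latitude 10.54°, longitude -120.43°.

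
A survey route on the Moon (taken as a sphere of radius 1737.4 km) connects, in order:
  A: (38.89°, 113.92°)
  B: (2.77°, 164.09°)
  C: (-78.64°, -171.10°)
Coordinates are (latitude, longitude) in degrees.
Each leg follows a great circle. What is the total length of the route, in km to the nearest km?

Leg A→B: central angle 1.0142 rad, distance 1762.1 km.
Leg B→C: central angle 1.4392 rad, distance 2500.5 km.
Total: 1762.1 + 2500.5 ≈ 4263 km.

4263 km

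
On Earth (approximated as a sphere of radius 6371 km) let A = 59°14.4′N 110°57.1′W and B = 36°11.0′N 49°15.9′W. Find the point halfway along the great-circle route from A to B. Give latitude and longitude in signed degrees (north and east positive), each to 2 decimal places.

Central angle δ = 0.7910 rad. Interpolating on the sphere with fraction f = 0.5:
P = [sin((1−f)δ)·A + sin(fδ)·B] / sin δ = 0.5418·A + 0.5418·B in Cartesian coordinates,
giving P = (0.1863, -0.5902, 0.7855), i.e. latitude 51.77°, longitude -72.48°.

51.77°, -72.48°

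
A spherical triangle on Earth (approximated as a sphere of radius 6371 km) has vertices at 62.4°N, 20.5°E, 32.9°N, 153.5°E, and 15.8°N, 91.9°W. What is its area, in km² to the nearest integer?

Side lengths (central angles): a = 1.7603, b = 1.4993, c = 1.3530 rad; semiperimeter s = 2.3063.
By l'Huilier's theorem, tan(E/4) = √[tan(s/2) tan((s−a)/2) tan((s−b)/2) tan((s−c)/2)], giving spherical excess E = 1.4280 rad.
Area = E·R² = 1.4280 × (6371)² ≈ 57960188 km².

57960188 km²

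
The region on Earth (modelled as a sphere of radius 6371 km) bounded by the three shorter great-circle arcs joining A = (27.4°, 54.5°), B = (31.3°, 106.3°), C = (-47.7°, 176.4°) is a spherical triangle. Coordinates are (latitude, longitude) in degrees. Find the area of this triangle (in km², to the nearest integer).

Side lengths (central angles): a = 1.7604, b = 2.2865, c = 0.7838 rad; semiperimeter s = 2.4154.
By l'Huilier's theorem, tan(E/4) = √[tan(s/2) tan((s−a)/2) tan((s−b)/2) tan((s−c)/2)], giving spherical excess E = 0.9710 rad.
Area = E·R² = 0.9710 × (6371)² ≈ 39411844 km².

39411844 km²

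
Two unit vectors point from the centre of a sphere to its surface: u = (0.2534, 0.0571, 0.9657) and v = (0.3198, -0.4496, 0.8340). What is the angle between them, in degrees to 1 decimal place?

u·v = 0.8608; |u| = 1.0000, |v| = 1.0000.
cos θ = (u·v)/(|u||v|) = 0.8608, so θ = 30.6°.

30.6°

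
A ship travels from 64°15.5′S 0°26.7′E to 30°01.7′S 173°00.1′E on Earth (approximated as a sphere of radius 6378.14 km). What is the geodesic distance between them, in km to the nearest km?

9521 km

With latitudes φ₁ = -64.258°, φ₂ = -30.028° and longitude difference Δλ = 172.557°:
Haversine: a = sin²(Δφ/2) + cos φ₁ cos φ₂ sin²(Δλ/2) = 0.0866 + (0.4343)(0.8658)(0.9958) = 0.46104.
Central angle c = 2·arcsin(√a) = 1.49280 rad.
Distance = R·c = 6378.14 × 1.4928 ≈ 9521 km.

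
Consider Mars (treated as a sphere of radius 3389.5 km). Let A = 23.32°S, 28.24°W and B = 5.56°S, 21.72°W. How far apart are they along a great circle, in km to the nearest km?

1114 km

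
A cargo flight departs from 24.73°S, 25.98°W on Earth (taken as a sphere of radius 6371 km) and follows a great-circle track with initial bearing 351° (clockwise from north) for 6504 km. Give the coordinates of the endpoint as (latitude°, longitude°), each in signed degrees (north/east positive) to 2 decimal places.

33.11°, -35.14°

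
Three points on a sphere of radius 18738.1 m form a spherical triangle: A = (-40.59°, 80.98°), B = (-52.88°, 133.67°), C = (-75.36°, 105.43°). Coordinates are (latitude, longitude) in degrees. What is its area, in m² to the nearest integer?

48457976 m²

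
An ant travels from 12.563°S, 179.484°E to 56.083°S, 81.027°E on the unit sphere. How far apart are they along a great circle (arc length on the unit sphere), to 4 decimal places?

Let φ₁ = -0.2193 rad, φ₂ = -0.9788 rad, and Δλ = -1.7184 rad.
Haversine: a = sin²(Δφ/2) + cos φ₁ cos φ₂ sin²(Δλ/2) = 0.1374 + (0.9761)(0.5580)(0.5735) = 0.44980.
Central angle c = 2·arcsin(√a) = 1.47022 rad.
On the unit sphere the arc length equals the central angle: 1.4702.

1.4702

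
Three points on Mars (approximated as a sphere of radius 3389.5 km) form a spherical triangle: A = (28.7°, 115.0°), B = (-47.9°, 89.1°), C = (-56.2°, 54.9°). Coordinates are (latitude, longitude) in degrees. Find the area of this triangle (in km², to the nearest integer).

2370790 km²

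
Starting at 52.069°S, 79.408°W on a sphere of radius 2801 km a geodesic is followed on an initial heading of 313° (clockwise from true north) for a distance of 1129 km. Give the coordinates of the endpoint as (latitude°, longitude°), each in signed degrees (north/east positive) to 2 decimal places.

-34.13°, -99.69°

Angular distance δ = d/R = 1129/2801 = 0.40307 rad; initial bearing θ = 5.4629 rad.
sin φ₂ = sin φ₁ cos δ + cos φ₁ sin δ cos θ = (-0.7888)(0.9199) + (0.6147)(0.3922)(0.6820) = -0.5611, so φ₂ = -34.13°.
Δλ = atan2(sin θ sin δ cos φ₁, cos δ − sin φ₁ sin φ₂) = atan2(-0.1763, 0.4773) = -20.277°.
λ₂ = -79.408° − 20.277° = -99.69°.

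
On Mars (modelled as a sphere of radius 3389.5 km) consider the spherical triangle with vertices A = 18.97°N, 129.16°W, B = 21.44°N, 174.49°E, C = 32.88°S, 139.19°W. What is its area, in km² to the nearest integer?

5575864 km²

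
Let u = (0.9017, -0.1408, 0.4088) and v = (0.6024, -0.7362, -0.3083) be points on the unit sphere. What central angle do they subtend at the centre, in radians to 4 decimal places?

u·v = 0.5208; |u| = 1.0000, |v| = 1.0000.
cos θ = (u·v)/(|u||v|) = 0.5208, so θ = 1.0230 rad.

1.0230 rad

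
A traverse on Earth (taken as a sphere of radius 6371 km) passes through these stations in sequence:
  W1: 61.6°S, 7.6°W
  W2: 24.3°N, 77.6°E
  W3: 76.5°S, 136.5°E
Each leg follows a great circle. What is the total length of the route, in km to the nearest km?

24005 km

Leg W1→W2: central angle 1.9026 rad, distance 12121.2 km.
Leg W2→W3: central angle 1.8653 rad, distance 11883.7 km.
Total: 12121.2 + 11883.7 ≈ 24005 km.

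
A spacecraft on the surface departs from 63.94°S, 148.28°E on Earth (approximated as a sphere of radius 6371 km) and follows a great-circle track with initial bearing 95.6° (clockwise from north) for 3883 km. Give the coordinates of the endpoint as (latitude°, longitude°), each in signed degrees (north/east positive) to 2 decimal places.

-49.56°, -150.27°

Angular distance δ = d/R = 3883/6371 = 0.60948 rad; initial bearing θ = 1.6685 rad.
sin φ₂ = sin φ₁ cos δ + cos φ₁ sin δ cos θ = (-0.8983)(0.8199) + (0.4393)(0.5724)(-0.0976) = -0.7611, so φ₂ = -49.56°.
Δλ = atan2(sin θ sin δ cos φ₁, cos δ − sin φ₁ sin φ₂) = atan2(0.2503, 0.1362) = 61.445°.
λ₂ = 148.280° + 61.445° = 209.73° → -150.27° after wrapping to (−180°, 180°].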